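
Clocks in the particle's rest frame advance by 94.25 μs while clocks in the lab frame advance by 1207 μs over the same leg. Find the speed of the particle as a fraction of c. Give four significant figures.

The proper time is measured in the particle's rest frame (both events occur at the particle's location); Δt is measured in the lab frame. γ = Δt/τ = 1207/94.25 = 12.81.
β = √(1 − 1/γ²) = √(1 − 0.006097) = √0.9939

v = 0.9969c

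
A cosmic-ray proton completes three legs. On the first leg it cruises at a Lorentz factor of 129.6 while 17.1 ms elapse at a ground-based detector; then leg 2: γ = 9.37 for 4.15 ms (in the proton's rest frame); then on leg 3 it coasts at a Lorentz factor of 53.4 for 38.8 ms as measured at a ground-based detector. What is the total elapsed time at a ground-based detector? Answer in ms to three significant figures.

Δt = 94.8 ms

Leg 1: 17.1 ms is already measured at a ground-based detector.
Leg 2: γ = 9.37; Δt_2 = 9.370 × 4.15 = 38.89 ms.
Leg 3: 38.8 ms is already measured at a ground-based detector.
Total: 17.10 + 38.89 + 38.80 ms.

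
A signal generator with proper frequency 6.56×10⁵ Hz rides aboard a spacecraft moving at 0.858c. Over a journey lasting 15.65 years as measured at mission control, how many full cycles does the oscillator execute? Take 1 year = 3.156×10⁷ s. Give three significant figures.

N = 1.66×10¹⁴

γ = 1/√(1 − 0.858²) = 1/√0.2638 = 1.947
The oscillator's own cycle count is N = f × τ where τ is the proper time aboard the spacecraft. τ = Δt/γ = 15.65/1.947 = 8.039 years = 2.537×10⁸ s.
N = 6.56×10⁵ × 2.537×10⁸ = 1.664×10¹⁴.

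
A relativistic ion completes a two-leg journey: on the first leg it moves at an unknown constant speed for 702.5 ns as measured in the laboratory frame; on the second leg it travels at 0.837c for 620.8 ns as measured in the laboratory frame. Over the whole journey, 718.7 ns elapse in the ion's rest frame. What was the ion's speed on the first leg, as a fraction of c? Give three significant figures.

β = 0.842

Leg 1: speed unknown; τ_1 = 702.5/γ_1.
Leg 2: γ = 1/√(1 − 0.837²) = 1/√0.2994 = 1.827; τ_2 = 620.8/1.827 = 339.7 ns.
Total proper time: τ_1 + 339.7 = 718.7, so τ_1 = 718.7 − 339.7 = 379.0 ns.
γ_1 = 702.5/379.0 = 1.854; β = √(1 − 1/γ²) = √0.7089.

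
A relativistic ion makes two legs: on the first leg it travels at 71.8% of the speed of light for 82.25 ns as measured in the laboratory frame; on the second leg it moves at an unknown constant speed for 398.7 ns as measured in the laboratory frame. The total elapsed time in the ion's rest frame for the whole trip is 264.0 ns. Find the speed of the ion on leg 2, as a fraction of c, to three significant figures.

Leg 1: β = 0.718; γ = 1/√(1 − 0.718²) = 1/√0.4845 = 1.437; τ_1 = 82.25/1.437 = 57.25 ns.
Leg 2: speed unknown; τ_2 = 398.7/γ_2.
Total proper time: 57.25 + τ_2 = 264.0, so τ_2 = 264.0 − 57.25 = 206.8 ns.
γ_2 = 398.7/206.8 = 1.928; β = √(1 − 1/γ²) = √0.7311.

β = 0.855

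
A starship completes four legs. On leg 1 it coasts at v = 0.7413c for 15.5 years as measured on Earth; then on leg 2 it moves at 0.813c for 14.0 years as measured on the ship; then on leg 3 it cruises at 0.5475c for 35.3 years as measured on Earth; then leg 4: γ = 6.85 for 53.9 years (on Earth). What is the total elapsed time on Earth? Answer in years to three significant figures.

Δt = 129 years

Leg 1: 15.5 years is already measured on Earth.
Leg 2: γ = 1/√(1 − 0.813²) = 1/√0.3390 = 1.717; Δt_2 = 1.717 × 14.0 = 24.04 years.
Leg 3: 35.3 years is already measured on Earth.
Leg 4: 53.9 years is already measured on Earth.
Total: 15.50 + 24.04 + 35.30 + 53.90 years.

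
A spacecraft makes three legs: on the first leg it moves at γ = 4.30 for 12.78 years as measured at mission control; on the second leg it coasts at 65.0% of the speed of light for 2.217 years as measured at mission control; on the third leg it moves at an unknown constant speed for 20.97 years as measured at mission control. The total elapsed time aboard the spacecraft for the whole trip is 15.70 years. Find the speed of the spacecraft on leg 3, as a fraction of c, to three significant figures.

Leg 1: γ = 4.30; τ_1 = 12.78/4.300 = 2.972 years.
Leg 2: β = 0.650; γ = 1/√(1 − 0.650²) = 1/√0.5775 = 1.316; τ_2 = 2.217/1.316 = 1.685 years.
Leg 3: speed unknown; τ_3 = 20.97/γ_3.
Total proper time: 2.972 + 1.685 + τ_3 = 15.70, so τ_3 = 15.70 − 4.657 = 11.04 years.
γ_3 = 20.97/11.04 = 1.899; β = √(1 − 1/γ²) = √0.7227.

β = 0.850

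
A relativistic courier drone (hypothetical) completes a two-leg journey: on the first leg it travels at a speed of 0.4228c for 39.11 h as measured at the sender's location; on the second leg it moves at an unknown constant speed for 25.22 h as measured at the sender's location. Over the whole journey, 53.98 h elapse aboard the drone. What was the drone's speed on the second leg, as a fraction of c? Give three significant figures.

β = 0.678

Leg 1: γ = 1/√(1 − 0.4228²) = 1/√0.8212 = 1.103; τ_1 = 39.11/1.103 = 35.44 h.
Leg 2: speed unknown; τ_2 = 25.22/γ_2.
Total proper time: 35.44 + τ_2 = 53.98, so τ_2 = 53.98 − 35.44 = 18.54 h.
γ_2 = 25.22/18.54 = 1.360; β = √(1 − 1/γ²) = √0.4597.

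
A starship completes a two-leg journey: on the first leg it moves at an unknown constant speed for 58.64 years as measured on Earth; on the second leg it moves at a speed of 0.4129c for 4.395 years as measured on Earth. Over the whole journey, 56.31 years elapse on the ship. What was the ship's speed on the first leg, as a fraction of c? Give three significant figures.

β = 0.452

Leg 1: speed unknown; τ_1 = 58.64/γ_1.
Leg 2: γ = 1/√(1 − 0.4129²) = 1/√0.8295 = 1.098; τ_2 = 4.395/1.098 = 4.003 years.
Total proper time: τ_1 + 4.003 = 56.31, so τ_1 = 56.31 − 4.003 = 52.31 years.
γ_1 = 58.64/52.31 = 1.121; β = √(1 − 1/γ²) = √0.2043.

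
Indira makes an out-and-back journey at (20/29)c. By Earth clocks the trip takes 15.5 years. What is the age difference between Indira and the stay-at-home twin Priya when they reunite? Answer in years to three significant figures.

Δt − τ = 4.28 years

γ = 1/√(1 − (20/29)²) = 29/21 ≈ 1.381
Indira's elapsed proper time: τ = 15.5/1.381 = 11.22 years.
Age gap = Δt − τ = 15.5 − 11.22 years.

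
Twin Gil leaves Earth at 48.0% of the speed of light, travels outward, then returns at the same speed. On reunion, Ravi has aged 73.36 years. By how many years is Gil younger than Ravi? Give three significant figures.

β = 0.480; γ = 1/√(1 − 0.480²) = 1/√0.7696 = 1.140
Gil's elapsed proper time: τ = 73.36/1.140 = 64.36 years.
Age gap = Δt − τ = 73.36 − 64.36 years.

Δt − τ = 9.00 years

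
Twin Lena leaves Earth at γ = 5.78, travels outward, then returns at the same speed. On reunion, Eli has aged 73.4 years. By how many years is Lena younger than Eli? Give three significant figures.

Δt − τ = 60.7 years

γ = 5.78
Lena's elapsed proper time: τ = 73.4/5.780 = 12.70 years.
Age gap = Δt − τ = 73.4 − 12.70 years.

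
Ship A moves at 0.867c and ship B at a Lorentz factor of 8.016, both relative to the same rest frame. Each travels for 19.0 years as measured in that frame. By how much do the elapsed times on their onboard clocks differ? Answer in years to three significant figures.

A: γ = 1/√(1 − 0.867²) = 1/√0.2483 = 2.007; τ_A = 19.0/2.007 = 9.468 years.
B: γ = 8.016; τ_B = 19.0/8.016 = 2.370 years.

|τ_A − τ_B| = 7.10 years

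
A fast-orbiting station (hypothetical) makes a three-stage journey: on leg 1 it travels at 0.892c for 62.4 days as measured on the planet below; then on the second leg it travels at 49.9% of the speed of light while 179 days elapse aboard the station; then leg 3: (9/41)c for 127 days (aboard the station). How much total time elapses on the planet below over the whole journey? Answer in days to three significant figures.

Leg 1: 62.4 days is already measured on the planet below.
Leg 2: β = 0.499; γ = 1/√(1 − 0.499²) = 1/√0.7510 = 1.154; Δt_2 = 1.154 × 179 = 206.6 days.
Leg 3: γ = 1/√(1 − (9/41)²) = 41/40 = 1.025; Δt_3 = 1.025 × 127 = 130.2 days.
Total: 62.40 + 206.6 + 130.2 days.

Δt = 399 days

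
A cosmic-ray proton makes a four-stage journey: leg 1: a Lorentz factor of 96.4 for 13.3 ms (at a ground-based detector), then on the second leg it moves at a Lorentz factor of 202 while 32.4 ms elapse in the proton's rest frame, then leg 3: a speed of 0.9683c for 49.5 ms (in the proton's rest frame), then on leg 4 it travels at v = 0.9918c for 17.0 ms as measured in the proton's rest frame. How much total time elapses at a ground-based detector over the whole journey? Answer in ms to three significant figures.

Δt = 6890 ms

Leg 1: 13.3 ms is already measured at a ground-based detector.
Leg 2: γ = 202; Δt_2 = 202.0 × 32.4 = 6545 ms.
Leg 3: γ = 1/√(1 − 0.9683²) = 1/√0.06240 = 4.003; Δt_3 = 4.003 × 49.5 = 198.2 ms.
Leg 4: γ = 1/√(1 − 0.9918²) = 1/√0.01633 = 7.825; Δt_4 = 7.825 × 17.0 = 133.0 ms.
Total: 13.30 + 6545 + 198.2 + 133.0 ms.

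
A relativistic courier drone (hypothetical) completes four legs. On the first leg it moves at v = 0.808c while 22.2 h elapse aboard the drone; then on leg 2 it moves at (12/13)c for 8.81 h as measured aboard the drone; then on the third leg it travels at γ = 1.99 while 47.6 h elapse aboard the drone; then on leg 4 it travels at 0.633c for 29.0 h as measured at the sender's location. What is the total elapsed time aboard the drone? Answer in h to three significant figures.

Leg 1: 22.2 h is already measured aboard the drone.
Leg 2: 8.81 h is already measured aboard the drone.
Leg 3: 47.6 h is already measured aboard the drone.
Leg 4: γ = 1/√(1 − 0.633²) = 1/√0.5993 = 1.292; τ_4 = 29.0/1.292 = 22.45 h.
Total: 22.20 + 8.810 + 47.60 + 22.45 h.

τ = 101 h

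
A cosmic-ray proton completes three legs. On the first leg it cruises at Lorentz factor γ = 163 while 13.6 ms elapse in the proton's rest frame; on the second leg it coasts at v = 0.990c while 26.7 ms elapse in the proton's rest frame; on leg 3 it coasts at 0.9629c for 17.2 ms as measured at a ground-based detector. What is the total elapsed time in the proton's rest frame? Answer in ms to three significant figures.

Leg 1: 13.6 ms is already measured in the proton's rest frame.
Leg 2: 26.7 ms is already measured in the proton's rest frame.
Leg 3: γ = 1/√(1 − 0.9629²) = 1/√0.07282 = 3.706; τ_3 = 17.2/3.706 = 4.642 ms.
Total: 13.60 + 26.70 + 4.642 ms.

τ = 44.9 ms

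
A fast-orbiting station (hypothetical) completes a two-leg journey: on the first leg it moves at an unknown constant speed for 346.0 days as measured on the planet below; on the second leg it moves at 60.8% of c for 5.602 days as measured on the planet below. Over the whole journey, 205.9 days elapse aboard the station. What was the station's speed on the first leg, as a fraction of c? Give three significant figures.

β = 0.813

Leg 1: speed unknown; τ_1 = 346.0/γ_1.
Leg 2: β = 0.608; γ = 1/√(1 − 0.608²) = 1/√0.6303 = 1.260; τ_2 = 5.602/1.260 = 4.448 days.
Total proper time: τ_1 + 4.448 = 205.9, so τ_1 = 205.9 − 4.448 = 201.5 days.
γ_1 = 346.0/201.5 = 1.718; β = √(1 − 1/γ²) = √0.6610.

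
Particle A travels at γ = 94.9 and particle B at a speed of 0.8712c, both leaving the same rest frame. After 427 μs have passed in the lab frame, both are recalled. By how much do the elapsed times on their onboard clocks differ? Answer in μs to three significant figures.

|τ_A − τ_B| = 205 μs

A: γ = 94.9; τ_A = 427/94.90 = 4.499 μs.
B: γ = 1/√(1 − 0.8712²) = 1/√0.2410 = 2.037; τ_B = 427/2.037 = 209.6 μs.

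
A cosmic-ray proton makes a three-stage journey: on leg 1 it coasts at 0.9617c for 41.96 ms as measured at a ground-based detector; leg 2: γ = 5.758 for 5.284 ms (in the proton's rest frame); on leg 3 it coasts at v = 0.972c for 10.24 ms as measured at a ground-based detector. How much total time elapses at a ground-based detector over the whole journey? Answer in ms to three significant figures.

Δt = 82.6 ms

Leg 1: 41.96 ms is already measured at a ground-based detector.
Leg 2: γ = 5.758; Δt_2 = 5.758 × 5.284 = 30.43 ms.
Leg 3: 10.24 ms is already measured at a ground-based detector.
Total: 41.96 + 30.43 + 10.24 ms.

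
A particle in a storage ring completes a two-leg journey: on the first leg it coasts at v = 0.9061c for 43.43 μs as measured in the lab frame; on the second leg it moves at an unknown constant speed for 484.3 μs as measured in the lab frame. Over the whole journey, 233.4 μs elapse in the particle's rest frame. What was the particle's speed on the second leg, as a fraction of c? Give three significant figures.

β = 0.896

Leg 1: γ = 1/√(1 − 0.9061²) = 1/√0.1790 = 2.364; τ_1 = 43.43/2.364 = 18.37 μs.
Leg 2: speed unknown; τ_2 = 484.3/γ_2.
Total proper time: 18.37 + τ_2 = 233.4, so τ_2 = 233.4 − 18.37 = 215.0 μs.
γ_2 = 484.3/215.0 = 2.252; β = √(1 − 1/γ²) = √0.8029.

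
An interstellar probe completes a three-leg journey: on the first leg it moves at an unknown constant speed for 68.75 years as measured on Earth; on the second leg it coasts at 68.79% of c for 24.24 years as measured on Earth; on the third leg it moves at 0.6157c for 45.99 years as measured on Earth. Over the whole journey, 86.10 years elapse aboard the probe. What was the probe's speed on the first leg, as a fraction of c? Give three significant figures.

β = 0.883

Leg 1: speed unknown; τ_1 = 68.75/γ_1.
Leg 2: β = 0.6879; γ = 1/√(1 − 0.6879²) = 1/√0.5268 = 1.378; τ_2 = 24.24/1.378 = 17.59 years.
Leg 3: γ = 1/√(1 − 0.6157²) = 1/√0.6209 = 1.269; τ_3 = 45.99/1.269 = 36.24 years.
Total proper time: τ_1 + 17.59 + 36.24 = 86.10, so τ_1 = 86.10 − 53.83 = 32.27 years.
γ_1 = 68.75/32.27 = 2.131; β = √(1 − 1/γ²) = √0.7797.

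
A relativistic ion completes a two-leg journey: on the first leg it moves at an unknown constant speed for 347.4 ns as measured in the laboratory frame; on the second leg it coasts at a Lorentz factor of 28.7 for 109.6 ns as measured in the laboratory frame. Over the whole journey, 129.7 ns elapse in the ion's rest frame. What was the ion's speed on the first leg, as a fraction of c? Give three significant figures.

Leg 1: speed unknown; τ_1 = 347.4/γ_1.
Leg 2: γ = 28.7; τ_2 = 109.6/28.70 = 3.819 ns.
Total proper time: τ_1 + 3.819 = 129.7, so τ_1 = 129.7 − 3.819 = 125.9 ns.
γ_1 = 347.4/125.9 = 2.760; β = √(1 − 1/γ²) = √0.8687.

β = 0.932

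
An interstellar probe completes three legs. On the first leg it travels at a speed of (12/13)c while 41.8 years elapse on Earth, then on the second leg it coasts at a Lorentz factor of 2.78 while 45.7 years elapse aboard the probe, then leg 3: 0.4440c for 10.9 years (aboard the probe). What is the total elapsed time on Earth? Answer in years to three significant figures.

Leg 1: 41.8 years is already measured on Earth.
Leg 2: γ = 2.78; Δt_2 = 2.780 × 45.7 = 127.0 years.
Leg 3: γ = 1/√(1 − 0.4440²) = 1/√0.8029 = 1.116; Δt_3 = 1.116 × 10.9 = 12.16 years.
Total: 41.80 + 127.0 + 12.16 years.

Δt = 181 years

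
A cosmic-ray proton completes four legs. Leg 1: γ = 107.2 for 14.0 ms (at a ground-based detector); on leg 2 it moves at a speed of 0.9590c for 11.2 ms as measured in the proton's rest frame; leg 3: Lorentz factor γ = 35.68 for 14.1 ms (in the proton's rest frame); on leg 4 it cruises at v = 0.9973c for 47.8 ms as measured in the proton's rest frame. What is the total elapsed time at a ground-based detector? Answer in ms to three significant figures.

Leg 1: 14.0 ms is already measured at a ground-based detector.
Leg 2: γ = 1/√(1 − 0.9590²) = 1/√0.08032 = 3.529; Δt_2 = 3.529 × 11.2 = 39.52 ms.
Leg 3: γ = 35.68; Δt_3 = 35.68 × 14.1 = 503.1 ms.
Leg 4: γ = 1/√(1 − 0.9973²) = 1/√0.005393 = 13.62; Δt_4 = 13.62 × 47.8 = 650.9 ms.
Total: 14.00 + 39.52 + 503.1 + 650.9 ms.

Δt = 1210 ms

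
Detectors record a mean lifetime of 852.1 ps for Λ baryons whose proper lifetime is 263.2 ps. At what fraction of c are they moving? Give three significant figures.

v = 0.951c

γ = Δt/τ₀ = 852.1/263.2 = 3.237
β = √(1 − 1/γ²) = √(1 − 0.09541) = √0.9046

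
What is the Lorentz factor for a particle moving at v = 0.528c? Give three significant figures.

γ = 1.18

γ = 1/√(1 − 0.528²) = 1/√0.7212 = 1.178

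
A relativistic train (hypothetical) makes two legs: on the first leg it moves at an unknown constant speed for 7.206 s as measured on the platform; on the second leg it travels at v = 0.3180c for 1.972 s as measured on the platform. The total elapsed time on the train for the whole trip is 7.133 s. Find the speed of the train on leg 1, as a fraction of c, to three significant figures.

Leg 1: speed unknown; τ_1 = 7.206/γ_1.
Leg 2: γ = 1/√(1 − 0.3180²) = 1/√0.8989 = 1.055; τ_2 = 1.972/1.055 = 1.870 s.
Total proper time: τ_1 + 1.870 = 7.133, so τ_1 = 7.133 − 1.870 = 5.263 s.
γ_1 = 7.206/5.263 = 1.369; β = √(1 − 1/γ²) = √0.4665.

β = 0.683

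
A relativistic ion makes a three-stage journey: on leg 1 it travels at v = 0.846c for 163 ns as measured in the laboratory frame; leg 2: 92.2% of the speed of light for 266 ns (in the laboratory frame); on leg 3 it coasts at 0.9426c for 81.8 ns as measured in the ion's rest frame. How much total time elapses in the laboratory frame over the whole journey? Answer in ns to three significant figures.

Leg 1: 163 ns is already measured in the laboratory frame.
Leg 2: 266 ns is already measured in the laboratory frame.
Leg 3: γ = 1/√(1 − 0.9426²) = 1/√0.1115 = 2.995; Δt_3 = 2.995 × 81.8 = 245.0 ns.
Total: 163.0 + 266.0 + 245.0 ns.

Δt = 674 ns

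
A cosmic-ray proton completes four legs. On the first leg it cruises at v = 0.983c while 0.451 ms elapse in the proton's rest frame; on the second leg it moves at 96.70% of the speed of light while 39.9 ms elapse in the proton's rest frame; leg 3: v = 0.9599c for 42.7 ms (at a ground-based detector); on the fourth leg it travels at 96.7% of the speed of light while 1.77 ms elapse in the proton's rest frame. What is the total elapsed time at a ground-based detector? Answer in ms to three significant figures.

Δt = 209 ms

Leg 1: γ = 1/√(1 − 0.983²) = 1/√0.03371 = 5.446; Δt_1 = 5.446 × 0.451 = 2.456 ms.
Leg 2: β = 0.9670; γ = 1/√(1 − 0.9670²) = 1/√0.06491 = 3.925; Δt_2 = 3.925 × 39.9 = 156.6 ms.
Leg 3: 42.7 ms is already measured at a ground-based detector.
Leg 4: β = 0.967; γ = 1/√(1 − 0.967²) = 1/√0.06491 = 3.925; Δt_4 = 3.925 × 1.77 = 6.947 ms.
Total: 2.456 + 156.6 + 42.70 + 6.947 ms.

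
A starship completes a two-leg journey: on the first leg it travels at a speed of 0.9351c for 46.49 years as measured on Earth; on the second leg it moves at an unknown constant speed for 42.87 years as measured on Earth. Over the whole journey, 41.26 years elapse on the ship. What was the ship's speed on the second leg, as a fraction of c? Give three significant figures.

β = 0.816

Leg 1: γ = 1/√(1 − 0.9351²) = 1/√0.1256 = 2.822; τ_1 = 46.49/2.822 = 16.48 years.
Leg 2: speed unknown; τ_2 = 42.87/γ_2.
Total proper time: 16.48 + τ_2 = 41.26, so τ_2 = 41.26 − 16.48 = 24.78 years.
γ_2 = 42.87/24.78 = 1.730; β = √(1 − 1/γ²) = √0.6658.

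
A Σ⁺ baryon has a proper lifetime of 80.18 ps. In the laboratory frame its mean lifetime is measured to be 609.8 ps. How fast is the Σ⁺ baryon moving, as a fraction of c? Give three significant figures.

v = 0.991c

γ = Δt/τ₀ = 609.8/80.18 = 7.605
β = √(1 − 1/γ²) = √(1 − 0.01729) = √0.9827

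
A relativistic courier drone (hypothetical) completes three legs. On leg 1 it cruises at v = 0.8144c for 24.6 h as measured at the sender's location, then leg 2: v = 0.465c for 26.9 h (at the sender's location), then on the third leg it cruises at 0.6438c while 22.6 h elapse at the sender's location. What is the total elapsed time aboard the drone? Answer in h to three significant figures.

τ = 55.4 h

Leg 1: γ = 1/√(1 − 0.8144²) = 1/√0.3368 = 1.723; τ_1 = 24.6/1.723 = 14.28 h.
Leg 2: γ = 1/√(1 − 0.465²) = 1/√0.7838 = 1.130; τ_2 = 26.9/1.130 = 23.81 h.
Leg 3: γ = 1/√(1 − 0.6438²) = 1/√0.5855 = 1.307; τ_3 = 22.6/1.307 = 17.29 h.
Total: 14.28 + 23.81 + 17.29 h.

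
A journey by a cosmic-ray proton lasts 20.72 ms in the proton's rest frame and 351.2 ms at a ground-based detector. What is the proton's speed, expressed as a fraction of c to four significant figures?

v = 0.9983c

The proper time is measured in the proton's rest frame (both events occur at the proton's location); Δt is measured at a ground-based detector. γ = Δt/τ = 351.2/20.72 = 16.95.
β = √(1 − 1/γ²) = √(1 − 0.003481) = √0.9965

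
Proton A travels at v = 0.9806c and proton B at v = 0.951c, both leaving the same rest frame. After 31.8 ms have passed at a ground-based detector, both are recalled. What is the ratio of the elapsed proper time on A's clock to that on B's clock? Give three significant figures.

τ_A/τ_B = 0.634

A: γ = 1/√(1 − 0.9806²) = 1/√0.03842 = 5.102. B: γ = 1/√(1 − 0.951²) = 1/√0.09560 = 3.234.
τ_A/τ_B = γ_B/γ_A = 3.234/5.102 = 0.6340, so τ_A/τ_B = 0.6340.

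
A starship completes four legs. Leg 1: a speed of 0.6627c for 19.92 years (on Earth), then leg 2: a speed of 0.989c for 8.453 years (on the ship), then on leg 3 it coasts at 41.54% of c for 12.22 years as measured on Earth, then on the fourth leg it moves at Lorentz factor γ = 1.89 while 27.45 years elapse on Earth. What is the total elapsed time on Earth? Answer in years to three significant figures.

Leg 1: 19.92 years is already measured on Earth.
Leg 2: γ = 1/√(1 − 0.989²) = 1/√0.02188 = 6.761; Δt_2 = 6.761 × 8.453 = 57.15 years.
Leg 3: 12.22 years is already measured on Earth.
Leg 4: 27.45 years is already measured on Earth.
Total: 19.92 + 57.15 + 12.22 + 27.45 years.

Δt = 117 years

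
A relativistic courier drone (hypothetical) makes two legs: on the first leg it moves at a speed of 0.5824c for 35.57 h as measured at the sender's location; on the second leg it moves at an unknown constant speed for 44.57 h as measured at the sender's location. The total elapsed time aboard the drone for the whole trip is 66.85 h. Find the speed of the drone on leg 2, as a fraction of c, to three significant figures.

Leg 1: γ = 1/√(1 − 0.5824²) = 1/√0.6608 = 1.230; τ_1 = 35.57/1.230 = 28.91 h.
Leg 2: speed unknown; τ_2 = 44.57/γ_2.
Total proper time: 28.91 + τ_2 = 66.85, so τ_2 = 66.85 − 28.91 = 37.94 h.
γ_2 = 44.57/37.94 = 1.175; β = √(1 − 1/γ²) = √0.2756.

β = 0.525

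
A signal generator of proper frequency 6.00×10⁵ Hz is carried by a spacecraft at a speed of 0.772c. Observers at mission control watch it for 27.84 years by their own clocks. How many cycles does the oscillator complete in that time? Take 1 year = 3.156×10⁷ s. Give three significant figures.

N = 3.35×10¹⁴

γ = 1/√(1 − 0.772²) = 1/√0.4040 = 1.573
During 27.84 years of lab time, the oscillator's proper time advances by τ = Δt/γ = 27.84/1.573 = 17.70 years = 5.585×10⁸ s.
N = f × τ = 6.00×10⁵ × 5.585×10⁸ = 3.351×10¹⁴.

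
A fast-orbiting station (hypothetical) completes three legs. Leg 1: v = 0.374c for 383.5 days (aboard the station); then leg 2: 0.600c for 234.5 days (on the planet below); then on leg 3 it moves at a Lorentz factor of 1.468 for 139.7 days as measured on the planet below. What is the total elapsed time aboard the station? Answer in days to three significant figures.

τ = 666 days

Leg 1: 383.5 days is already measured aboard the station.
Leg 2: γ = 1/√(1 − 0.600²) = 5/4 = 1.250; τ_2 = 234.5/1.250 = 187.6 days.
Leg 3: γ = 1.468; τ_3 = 139.7/1.468 = 95.16 days.
Total: 383.5 + 187.6 + 95.16 days.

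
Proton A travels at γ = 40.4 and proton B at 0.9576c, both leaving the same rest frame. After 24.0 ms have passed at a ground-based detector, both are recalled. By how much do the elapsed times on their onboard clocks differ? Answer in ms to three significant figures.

|τ_A − τ_B| = 6.32 ms

A: γ = 40.4; τ_A = 24.0/40.40 = 0.5941 ms.
B: γ = 1/√(1 − 0.9576²) = 1/√0.08300 = 3.471; τ_B = 24.0/3.471 = 6.914 ms.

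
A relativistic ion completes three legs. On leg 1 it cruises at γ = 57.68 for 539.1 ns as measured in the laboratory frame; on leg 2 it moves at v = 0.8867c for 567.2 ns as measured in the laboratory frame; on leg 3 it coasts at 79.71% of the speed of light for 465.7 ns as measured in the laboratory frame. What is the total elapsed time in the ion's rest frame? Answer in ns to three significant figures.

Leg 1: γ = 57.68; τ_1 = 539.1/57.68 = 9.346 ns.
Leg 2: γ = 1/√(1 − 0.8867²) = 1/√0.2138 = 2.163; τ_2 = 567.2/2.163 = 262.2 ns.
Leg 3: β = 0.7971; γ = 1/√(1 − 0.7971²) = 1/√0.3646 = 1.656; τ_3 = 465.7/1.656 = 281.2 ns.
Total: 9.346 + 262.2 + 281.2 ns.

τ = 553 ns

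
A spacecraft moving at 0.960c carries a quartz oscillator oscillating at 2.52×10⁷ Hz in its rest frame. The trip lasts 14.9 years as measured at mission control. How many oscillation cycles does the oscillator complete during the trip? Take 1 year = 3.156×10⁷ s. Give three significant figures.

γ = 1/√(1 − 0.960²) = 25/7 ≈ 3.571
The oscillator's own cycle count is N = f × τ where τ is the proper time aboard the spacecraft. τ = Δt/γ = 14.9/3.571 = 4.172 years = 1.317×10⁸ s.
N = 2.52×10⁷ × 1.317×10⁸ = 3.318×10¹⁵.

N = 3.32×10¹⁵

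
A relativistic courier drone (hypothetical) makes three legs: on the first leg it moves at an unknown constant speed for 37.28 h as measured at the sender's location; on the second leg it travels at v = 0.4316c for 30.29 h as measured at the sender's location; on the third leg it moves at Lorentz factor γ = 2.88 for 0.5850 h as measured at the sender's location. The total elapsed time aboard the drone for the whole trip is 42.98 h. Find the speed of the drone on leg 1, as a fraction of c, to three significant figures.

β = 0.910

Leg 1: speed unknown; τ_1 = 37.28/γ_1.
Leg 2: γ = 1/√(1 − 0.4316²) = 1/√0.8137 = 1.109; τ_2 = 30.29/1.109 = 27.32 h.
Leg 3: γ = 2.88; τ_3 = 0.5850/2.880 = 0.2031 h.
Total proper time: τ_1 + 27.32 + 0.2031 = 42.98, so τ_1 = 42.98 − 27.53 = 15.45 h.
γ_1 = 37.28/15.45 = 2.412; β = √(1 − 1/γ²) = √0.8282.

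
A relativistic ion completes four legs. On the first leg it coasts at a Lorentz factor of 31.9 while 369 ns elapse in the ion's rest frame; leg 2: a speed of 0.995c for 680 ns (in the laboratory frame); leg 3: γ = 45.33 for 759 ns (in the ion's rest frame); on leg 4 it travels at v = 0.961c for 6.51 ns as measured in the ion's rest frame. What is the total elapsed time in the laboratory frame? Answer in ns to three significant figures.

Leg 1: γ = 31.9; Δt_1 = 31.90 × 369 = 1.177×10⁴ ns.
Leg 2: 680 ns is already measured in the laboratory frame.
Leg 3: γ = 45.33; Δt_3 = 45.33 × 759 = 3.441×10⁴ ns.
Leg 4: γ = 1/√(1 − 0.961²) = 1/√0.07648 = 3.616; Δt_4 = 3.616 × 6.51 = 23.54 ns.
Total: 1.177×10⁴ + 680.0 + 3.441×10⁴ + 23.54 ns.

Δt = 4.69×10⁴ ns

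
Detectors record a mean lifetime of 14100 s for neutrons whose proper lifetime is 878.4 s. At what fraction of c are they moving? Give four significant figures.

γ = Δt/τ₀ = 14100/878.4 = 16.05
β = √(1 − 1/γ²) = √(1 − 0.003881) = √0.9961

v = 0.9981c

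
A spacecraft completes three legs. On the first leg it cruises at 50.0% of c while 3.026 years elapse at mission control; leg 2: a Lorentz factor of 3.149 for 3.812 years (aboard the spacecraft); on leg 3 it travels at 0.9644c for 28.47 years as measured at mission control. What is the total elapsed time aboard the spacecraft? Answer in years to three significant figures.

Leg 1: β = 0.500; γ = 1/√(1 − 0.500²) = 1/√0.7500 = 1.155; τ_1 = 3.026/1.155 = 2.621 years.
Leg 2: 3.812 years is already measured aboard the spacecraft.
Leg 3: γ = 1/√(1 − 0.9644²) = 1/√0.06993 = 3.781; τ_3 = 28.47/3.781 = 7.529 years.
Total: 2.621 + 3.812 + 7.529 years.

τ = 14.0 years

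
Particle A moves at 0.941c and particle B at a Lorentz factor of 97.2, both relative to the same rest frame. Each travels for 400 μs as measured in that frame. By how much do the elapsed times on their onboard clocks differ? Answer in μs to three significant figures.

|τ_A − τ_B| = 131 μs

A: γ = 1/√(1 − 0.941²) = 1/√0.1145 = 2.955; τ_A = 400/2.955 = 135.4 μs.
B: γ = 97.2; τ_B = 400/97.20 = 4.115 μs.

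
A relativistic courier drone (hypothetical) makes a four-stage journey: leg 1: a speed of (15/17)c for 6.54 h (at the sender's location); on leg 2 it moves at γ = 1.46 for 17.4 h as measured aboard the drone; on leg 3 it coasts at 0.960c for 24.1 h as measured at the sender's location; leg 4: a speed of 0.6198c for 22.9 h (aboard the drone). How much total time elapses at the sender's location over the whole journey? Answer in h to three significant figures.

Leg 1: 6.54 h is already measured at the sender's location.
Leg 2: γ = 1.46; Δt_2 = 1.460 × 17.4 = 25.40 h.
Leg 3: 24.1 h is already measured at the sender's location.
Leg 4: γ = 1/√(1 − 0.6198²) = 1/√0.6158 = 1.274; Δt_4 = 1.274 × 22.9 = 29.18 h.
Total: 6.540 + 25.40 + 24.10 + 29.18 h.

Δt = 85.2 h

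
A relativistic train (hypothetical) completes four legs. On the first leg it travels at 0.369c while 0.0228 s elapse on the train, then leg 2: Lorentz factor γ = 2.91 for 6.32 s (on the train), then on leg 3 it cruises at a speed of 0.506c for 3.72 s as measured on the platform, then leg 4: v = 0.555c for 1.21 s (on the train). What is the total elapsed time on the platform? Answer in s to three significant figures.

Δt = 23.6 s

Leg 1: γ = 1/√(1 − 0.369²) = 1/√0.8638 = 1.076; Δt_1 = 1.076 × 0.0228 = 0.02453 s.
Leg 2: γ = 2.91; Δt_2 = 2.910 × 6.32 = 18.39 s.
Leg 3: 3.72 s is already measured on the platform.
Leg 4: γ = 1/√(1 − 0.555²) = 1/√0.6920 = 1.202; Δt_4 = 1.202 × 1.21 = 1.455 s.
Total: 0.02453 + 18.39 + 3.720 + 1.455 s.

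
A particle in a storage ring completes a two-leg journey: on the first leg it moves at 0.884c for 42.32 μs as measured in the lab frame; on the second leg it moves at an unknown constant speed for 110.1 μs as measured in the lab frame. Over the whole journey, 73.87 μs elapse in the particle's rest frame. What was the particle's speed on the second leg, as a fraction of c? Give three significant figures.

β = 0.871

Leg 1: γ = 1/√(1 − 0.884²) = 1/√0.2185 = 2.139; τ_1 = 42.32/2.139 = 19.78 μs.
Leg 2: speed unknown; τ_2 = 110.1/γ_2.
Total proper time: 19.78 + τ_2 = 73.87, so τ_2 = 73.87 − 19.78 = 54.09 μs.
γ_2 = 110.1/54.09 = 2.036; β = √(1 − 1/γ²) = √0.7587.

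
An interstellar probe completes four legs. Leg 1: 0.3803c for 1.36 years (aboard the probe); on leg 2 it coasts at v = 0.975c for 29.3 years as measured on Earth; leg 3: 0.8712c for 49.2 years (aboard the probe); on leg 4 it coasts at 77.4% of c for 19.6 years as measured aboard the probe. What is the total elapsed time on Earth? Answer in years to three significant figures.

Δt = 162 years

Leg 1: γ = 1/√(1 − 0.3803²) = 1/√0.8554 = 1.081; Δt_1 = 1.081 × 1.36 = 1.470 years.
Leg 2: 29.3 years is already measured on Earth.
Leg 3: γ = 1/√(1 − 0.8712²) = 1/√0.2410 = 2.037; Δt_3 = 2.037 × 49.2 = 100.2 years.
Leg 4: β = 0.774; γ = 1/√(1 − 0.774²) = 1/√0.4009 = 1.579; Δt_4 = 1.579 × 19.6 = 30.95 years.
Total: 1.470 + 29.30 + 100.2 + 30.95 years.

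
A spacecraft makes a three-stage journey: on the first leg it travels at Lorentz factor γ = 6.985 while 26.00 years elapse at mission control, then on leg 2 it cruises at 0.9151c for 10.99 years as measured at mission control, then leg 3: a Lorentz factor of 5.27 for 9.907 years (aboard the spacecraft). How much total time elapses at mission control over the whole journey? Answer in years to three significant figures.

Leg 1: 26.00 years is already measured at mission control.
Leg 2: 10.99 years is already measured at mission control.
Leg 3: γ = 5.27; Δt_3 = 5.270 × 9.907 = 52.21 years.
Total: 26.00 + 10.99 + 52.21 years.

Δt = 89.2 years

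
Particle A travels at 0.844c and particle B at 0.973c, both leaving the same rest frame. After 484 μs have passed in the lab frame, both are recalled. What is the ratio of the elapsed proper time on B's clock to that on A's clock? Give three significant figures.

τ_B/τ_A = 0.430

A: γ = 1/√(1 − 0.844²) = 1/√0.2877 = 1.864. B: γ = 1/√(1 − 0.973²) = 1/√0.05327 = 4.333.
τ_A/τ_B = γ_B/γ_A = 4.333/1.864 = 2.324, so τ_B/τ_A = 0.4303.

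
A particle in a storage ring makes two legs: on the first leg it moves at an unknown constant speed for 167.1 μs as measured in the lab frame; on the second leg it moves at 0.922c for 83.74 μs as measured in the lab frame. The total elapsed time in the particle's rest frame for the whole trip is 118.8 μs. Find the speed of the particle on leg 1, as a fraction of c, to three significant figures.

β = 0.856

Leg 1: speed unknown; τ_1 = 167.1/γ_1.
Leg 2: γ = 1/√(1 − 0.922²) = 1/√0.1499 = 2.583; τ_2 = 83.74/2.583 = 32.42 μs.
Total proper time: τ_1 + 32.42 = 118.8, so τ_1 = 118.8 − 32.42 = 86.38 μs.
γ_1 = 167.1/86.38 = 1.935; β = √(1 − 1/γ²) = √0.7328.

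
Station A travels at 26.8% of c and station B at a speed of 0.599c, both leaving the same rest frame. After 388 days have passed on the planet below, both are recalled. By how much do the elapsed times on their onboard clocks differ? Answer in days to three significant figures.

A: β = 0.268; γ = 1/√(1 − 0.268²) = 1/√0.9282 = 1.038; τ_A = 388/1.038 = 373.8 days.
B: γ = 1/√(1 − 0.599²) = 1/√0.6412 = 1.249; τ_B = 388/1.249 = 310.7 days.

|τ_A − τ_B| = 63.1 days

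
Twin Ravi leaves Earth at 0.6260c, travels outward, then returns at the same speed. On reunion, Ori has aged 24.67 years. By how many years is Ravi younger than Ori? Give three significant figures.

γ = 1/√(1 − 0.6260²) = 1/√0.6081 = 1.282
Ravi's elapsed proper time: τ = 24.67/1.282 = 19.24 years.
Age gap = Δt − τ = 24.67 − 19.24 years.

Δt − τ = 5.43 years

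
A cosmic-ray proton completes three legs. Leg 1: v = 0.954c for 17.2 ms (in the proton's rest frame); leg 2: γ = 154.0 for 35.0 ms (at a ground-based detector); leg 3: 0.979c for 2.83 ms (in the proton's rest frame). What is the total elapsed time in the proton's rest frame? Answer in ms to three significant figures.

Leg 1: 17.2 ms is already measured in the proton's rest frame.
Leg 2: γ = 154.0; τ_2 = 35.0/154.0 = 0.2273 ms.
Leg 3: 2.83 ms is already measured in the proton's rest frame.
Total: 17.20 + 0.2273 + 2.830 ms.

τ = 20.3 ms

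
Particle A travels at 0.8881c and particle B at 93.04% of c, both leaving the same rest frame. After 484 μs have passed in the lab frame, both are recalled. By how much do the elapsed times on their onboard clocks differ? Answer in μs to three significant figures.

A: γ = 1/√(1 − 0.8881²) = 1/√0.2113 = 2.176; τ_A = 484/2.176 = 222.5 μs.
B: β = 0.9304; γ = 1/√(1 − 0.9304²) = 1/√0.1344 = 2.728; τ_B = 484/2.728 = 177.4 μs.

|τ_A − τ_B| = 45.1 μs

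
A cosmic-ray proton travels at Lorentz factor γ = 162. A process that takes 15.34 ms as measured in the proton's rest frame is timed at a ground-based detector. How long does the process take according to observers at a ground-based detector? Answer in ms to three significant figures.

γ = 162
The interval measured in the proton's rest frame is the proper time (both events occur at the same place in that frame); the lab-frame interval is Δt = γτ = 162.0 × 15.34 ms.

Δt = 2490 ms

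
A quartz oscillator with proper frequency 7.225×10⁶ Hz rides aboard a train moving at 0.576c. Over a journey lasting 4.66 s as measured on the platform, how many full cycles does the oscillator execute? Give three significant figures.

γ = 1/√(1 − 0.576²) = 1/√0.6682 = 1.223
The oscillator's own cycle count is N = f × τ where τ is the proper time on the train. τ = Δt/γ = 4.66/1.223 = 3.809 s = 3.809×10⁰ s.
N = 7.225×10⁶ × 3.809×10⁰ = 2.752×10⁷.

N = 2.75×10⁷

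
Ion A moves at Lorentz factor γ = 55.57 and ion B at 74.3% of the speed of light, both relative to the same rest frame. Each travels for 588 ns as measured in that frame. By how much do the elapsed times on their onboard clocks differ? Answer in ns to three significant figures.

A: γ = 55.57; τ_A = 588/55.57 = 10.58 ns.
B: β = 0.743; γ = 1/√(1 − 0.743²) = 1/√0.4480 = 1.494; τ_B = 588/1.494 = 393.5 ns.

|τ_A − τ_B| = 383 ns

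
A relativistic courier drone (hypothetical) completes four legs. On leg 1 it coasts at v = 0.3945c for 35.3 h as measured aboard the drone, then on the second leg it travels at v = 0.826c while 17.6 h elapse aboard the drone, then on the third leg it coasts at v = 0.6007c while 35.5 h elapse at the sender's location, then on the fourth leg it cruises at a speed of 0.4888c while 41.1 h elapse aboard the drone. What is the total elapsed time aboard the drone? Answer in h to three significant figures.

τ = 122 h

Leg 1: 35.3 h is already measured aboard the drone.
Leg 2: 17.6 h is already measured aboard the drone.
Leg 3: γ = 1/√(1 − 0.6007²) = 1/√0.6392 = 1.251; τ_3 = 35.5/1.251 = 28.38 h.
Leg 4: 41.1 h is already measured aboard the drone.
Total: 35.30 + 17.60 + 28.38 + 41.10 h.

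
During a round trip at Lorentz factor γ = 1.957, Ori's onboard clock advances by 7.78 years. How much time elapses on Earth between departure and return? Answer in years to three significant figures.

Δt = 15.2 years

γ = 1.957
Earth-frame duration is the dilated interval: Δt = γτ = 1.957 × 7.78 years.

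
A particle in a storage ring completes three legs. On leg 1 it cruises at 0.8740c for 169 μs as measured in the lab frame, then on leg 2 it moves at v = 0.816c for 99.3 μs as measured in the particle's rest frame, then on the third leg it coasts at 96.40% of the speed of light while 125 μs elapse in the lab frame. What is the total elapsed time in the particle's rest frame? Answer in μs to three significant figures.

τ = 215 μs

Leg 1: γ = 1/√(1 − 0.8740²) = 1/√0.2361 = 2.058; τ_1 = 169/2.058 = 82.12 μs.
Leg 2: 99.3 μs is already measured in the particle's rest frame.
Leg 3: β = 0.9640; γ = 1/√(1 − 0.9640²) = 1/√0.07070 = 3.761; τ_3 = 125/3.761 = 33.24 μs.
Total: 82.12 + 99.30 + 33.24 μs.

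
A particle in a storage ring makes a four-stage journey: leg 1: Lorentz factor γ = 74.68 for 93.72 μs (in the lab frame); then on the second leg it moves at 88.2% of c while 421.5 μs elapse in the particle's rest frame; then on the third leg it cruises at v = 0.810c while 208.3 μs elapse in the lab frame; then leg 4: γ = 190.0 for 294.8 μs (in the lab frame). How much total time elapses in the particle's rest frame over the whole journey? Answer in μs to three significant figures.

τ = 546 μs

Leg 1: γ = 74.68; τ_1 = 93.72/74.68 = 1.255 μs.
Leg 2: 421.5 μs is already measured in the particle's rest frame.
Leg 3: γ = 1/√(1 − 0.810²) = 1/√0.3439 = 1.705; τ_3 = 208.3/1.705 = 122.2 μs.
Leg 4: γ = 190.0; τ_4 = 294.8/190.0 = 1.552 μs.
Total: 1.255 + 421.5 + 122.2 + 1.552 μs.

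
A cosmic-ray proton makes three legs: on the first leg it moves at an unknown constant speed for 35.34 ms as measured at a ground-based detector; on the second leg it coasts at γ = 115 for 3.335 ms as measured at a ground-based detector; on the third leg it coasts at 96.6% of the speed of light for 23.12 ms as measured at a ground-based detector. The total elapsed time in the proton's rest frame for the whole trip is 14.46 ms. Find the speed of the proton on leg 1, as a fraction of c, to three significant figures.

Leg 1: speed unknown; τ_1 = 35.34/γ_1.
Leg 2: γ = 115; τ_2 = 3.335/115.0 = 0.02900 ms.
Leg 3: β = 0.966; γ = 1/√(1 − 0.966²) = 1/√0.06684 = 3.868; τ_3 = 23.12/3.868 = 5.977 ms.
Total proper time: τ_1 + 0.02900 + 5.977 = 14.46, so τ_1 = 14.46 − 6.006 = 8.454 ms.
γ_1 = 35.34/8.454 = 4.181; β = √(1 − 1/γ²) = √0.9428.

β = 0.971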